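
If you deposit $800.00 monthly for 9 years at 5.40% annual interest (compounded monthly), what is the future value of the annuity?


Future value of an ordinary annuity: FV = PMT × ((1 + r)^n − 1) / r
Monthly rate r = 0.054/12 = 0.0045, n = 108
FV = $800.00 × ((1 + 0.054/12)^108 − 1) / (0.054/12)
FV = $800.00 × 138.672992
FV = $110,938.39

FV = PMT × ((1+r)^n - 1)/r = $110,938.39


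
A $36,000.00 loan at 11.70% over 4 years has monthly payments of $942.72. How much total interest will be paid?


Total paid over the life of the loan = PMT × n.
Total paid = $942.72 × 48 = $45,250.56
Total interest = total paid − principal = $45,250.56 − $36,000.00 = $9,250.56

Total interest = (PMT × n) - PV = $9,250.56


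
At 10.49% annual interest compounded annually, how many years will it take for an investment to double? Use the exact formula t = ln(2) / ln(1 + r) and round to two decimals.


Doubling condition: (1 + r)^t = 2
Take ln of both sides: t × ln(1 + r) = ln(2)
t = ln(2) / ln(1 + r)
t = 0.693147 / 0.099755
t = 6.95

t = ln(2) / ln(1 + r) = 6.95 years


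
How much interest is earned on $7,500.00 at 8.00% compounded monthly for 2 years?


Compound interest earned = final amount − principal.
A = P(1 + r/n)^(nt) = $7,500.00 × (1 + 0.08/12)^(12 × 2) = $8,796.66
Interest = A − P = $8,796.66 − $7,500.00 = $1,296.66

Interest = A - P = $1,296.66


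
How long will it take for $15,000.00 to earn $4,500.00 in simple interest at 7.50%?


Rearrange the simple interest formula for t:
I = P × r × t  ⇒  t = I / (P × r)
t = $4,500.00 / ($15,000.00 × 0.075)
t = 4

t = I/(P×r) = 4 years


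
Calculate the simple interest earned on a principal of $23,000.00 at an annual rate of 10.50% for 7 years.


Simple interest formula: I = P × r × t
I = $23,000.00 × 0.105 × 7
I = $16,905.00

I = P × r × t = $16,905.00


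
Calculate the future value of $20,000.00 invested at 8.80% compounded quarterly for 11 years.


Compound interest formula: A = P(1 + r/n)^(nt)
A = $20,000.00 × (1 + 0.088/4)^(4 × 11)
Growth factor: (1 + 0.088/4)^44 = 2.605190
A = $20,000.00 × 2.605190
A = $52,103.80

A = P(1 + r/n)^(nt) = $52,103.80


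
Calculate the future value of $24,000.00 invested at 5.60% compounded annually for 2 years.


Compound interest formula: A = P(1 + r/n)^(nt)
A = $24,000.00 × (1 + 0.056/1)^(1 × 2)
Growth factor: (1 + 0.056/1)^2 = 1.115136
A = $24,000.00 × 1.115136
A = $26,763.26

A = P(1 + r/n)^(nt) = $26,763.26


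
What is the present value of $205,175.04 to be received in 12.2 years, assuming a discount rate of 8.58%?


Present value formula: PV = FV / (1 + r)^t
PV = $205,175.04 / (1 + 0.0858)^12.2
PV = $205,175.04 / 2.72990803
PV = $75,158.22

PV = FV / (1 + r)^t = $75,158.22


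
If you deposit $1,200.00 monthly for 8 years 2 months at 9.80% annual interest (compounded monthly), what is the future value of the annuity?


Future value of an ordinary annuity: FV = PMT × ((1 + r)^n − 1) / r
Monthly rate r = 0.098/12 ≈ 0.00816667, n = 98
FV = $1,200.00 × ((1 + 0.098/12)^98 − 1) / (0.098/12)
FV = $1,200.00 × 149.272465
FV = $179,126.96

FV = PMT × ((1+r)^n - 1)/r = $179,126.96


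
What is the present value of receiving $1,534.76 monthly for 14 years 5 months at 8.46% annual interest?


Present value of an ordinary annuity: PV = PMT × (1 − (1 + r)^(−n)) / r
Monthly rate r = 0.0846/12 = 0.00705, n = 173
PV = $1,534.76 × (1 − (1 + 0.0846/12)^(−173)) / (0.0846/12)
PV = $1,534.76 × 99.773049
PV = $153,127.68

PV = PMT × (1-(1+r)^(-n))/r = $153,127.68


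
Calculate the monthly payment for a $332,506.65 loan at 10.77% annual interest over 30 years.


Loan payment formula: PMT = PV × r / (1 − (1 + r)^(−n))
Monthly rate r = 0.1077/12 = 0.008975, n = 360 months
Denominator: 1 − (1 + 0.1077/12)^(−360) = 0.959908
PMT = $332,506.65 × (0.1077/12) / 0.959908
PMT = $3,108.89 per month

PMT = PV × r / (1-(1+r)^(-n)) = $3,108.89/month


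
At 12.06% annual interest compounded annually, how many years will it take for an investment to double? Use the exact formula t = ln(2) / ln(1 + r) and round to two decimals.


Doubling condition: (1 + r)^t = 2
Take ln of both sides: t × ln(1 + r) = ln(2)
t = ln(2) / ln(1 + r)
t = 0.693147 / 0.113864
t = 6.09

t = ln(2) / ln(1 + r) = 6.09 years


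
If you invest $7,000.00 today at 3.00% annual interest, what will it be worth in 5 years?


Future value formula: FV = PV × (1 + r)^t
FV = $7,000.00 × (1 + 0.03)^5
FV = $7,000.00 × 1.159274
FV = $8,114.92

FV = PV × (1 + r)^t = $8,114.92


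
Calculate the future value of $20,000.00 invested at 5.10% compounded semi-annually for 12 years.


Compound interest formula: A = P(1 + r/n)^(nt)
A = $20,000.00 × (1 + 0.051/2)^(2 × 12)
Growth factor: (1 + 0.051/2)^24 = 1.8300205
A = $20,000.00 × 1.8300205
A = $36,600.41

A = P(1 + r/n)^(nt) = $36,600.41


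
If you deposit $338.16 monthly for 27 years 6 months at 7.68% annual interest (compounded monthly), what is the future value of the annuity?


Future value of an ordinary annuity: FV = PMT × ((1 + r)^n − 1) / r
Monthly rate r = 0.0768/12 = 0.0064, n = 330
FV = $338.16 × ((1 + 0.0768/12)^330 − 1) / (0.0768/12)
FV = $338.16 × 1126.456512
FV = $380,922.53

FV = PMT × ((1+r)^n - 1)/r = $380,922.53


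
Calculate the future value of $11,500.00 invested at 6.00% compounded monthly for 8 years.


Compound interest formula: A = P(1 + r/n)^(nt)
A = $11,500.00 × (1 + 0.06/12)^(12 × 8)
Growth factor: (1 + 0.06/12)^96 = 1.614143
A = $11,500.00 × 1.614143
A = $18,562.64

A = P(1 + r/n)^(nt) = $18,562.64


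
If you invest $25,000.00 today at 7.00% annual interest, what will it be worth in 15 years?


Future value formula: FV = PV × (1 + r)^t
FV = $25,000.00 × (1 + 0.07)^15
FV = $25,000.00 × 2.7590315
FV = $68,975.79

FV = PV × (1 + r)^t = $68,975.79


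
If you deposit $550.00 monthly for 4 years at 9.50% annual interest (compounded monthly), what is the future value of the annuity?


Future value of an ordinary annuity: FV = PMT × ((1 + r)^n − 1) / r
Monthly rate r = 0.095/12 ≈ 0.00791667, n = 48
FV = $550.00 × ((1 + 0.095/12)^48 − 1) / (0.095/12)
FV = $550.00 × 58.117673
FV = $31,964.72

FV = PMT × ((1+r)^n - 1)/r = $31,964.72


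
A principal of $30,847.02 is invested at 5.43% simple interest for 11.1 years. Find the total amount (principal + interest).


Total amount formula: A = P(1 + rt) = P + P·r·t
Interest: I = P × r × t = $30,847.02 × 0.0543 × 11.1 = $18,592.42
A = P + I = $30,847.02 + $18,592.42 = $49,439.44

A = P + I = P(1 + rt) = $49,439.44


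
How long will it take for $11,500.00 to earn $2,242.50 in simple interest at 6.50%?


Rearrange the simple interest formula for t:
I = P × r × t  ⇒  t = I / (P × r)
t = $2,242.50 / ($11,500.00 × 0.065)
t = 3

t = I/(P×r) = 3 years


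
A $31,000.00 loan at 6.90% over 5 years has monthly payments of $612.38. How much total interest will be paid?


Total paid over the life of the loan = PMT × n.
Total paid = $612.38 × 60 = $36,742.80
Total interest = total paid − principal = $36,742.80 − $31,000.00 = $5,742.80

Total interest = (PMT × n) - PV = $5,742.80


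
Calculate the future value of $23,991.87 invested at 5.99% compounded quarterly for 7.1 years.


Compound interest formula: A = P(1 + r/n)^(nt)
A = $23,991.87 × (1 + 0.0599/4)^(4 × 7.1)
Growth factor: (1 + 0.0599/4)^28.4 = 1.5252176
A = $23,991.87 × 1.5252176
A = $36,592.82

A = P(1 + r/n)^(nt) = $36,592.82


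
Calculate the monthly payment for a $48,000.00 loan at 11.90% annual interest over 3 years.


Loan payment formula: PMT = PV × r / (1 − (1 + r)^(−n))
Monthly rate r = 0.119/12 ≈ 0.00991667, n = 36 months
Denominator: 1 − (1 + 0.119/12)^(−36) = 0.2989959
PMT = $48,000.00 × (0.119/12) / 0.2989959
PMT = $1,592.00 per month

PMT = PV × r / (1-(1+r)^(-n)) = $1,592.00/month


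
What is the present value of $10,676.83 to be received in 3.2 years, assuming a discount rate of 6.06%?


Present value formula: PV = FV / (1 + r)^t
PV = $10,676.83 / (1 + 0.0606)^3.2
PV = $10,676.83 / 1.207161
PV = $8,844.58

PV = FV / (1 + r)^t = $8,844.58


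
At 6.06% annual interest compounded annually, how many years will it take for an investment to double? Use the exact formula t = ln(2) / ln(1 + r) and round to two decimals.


Doubling condition: (1 + r)^t = 2
Take ln of both sides: t × ln(1 + r) = ln(2)
t = ln(2) / ln(1 + r)
t = 0.693147 / 0.058835
t = 11.78

t = ln(2) / ln(1 + r) = 11.78 years


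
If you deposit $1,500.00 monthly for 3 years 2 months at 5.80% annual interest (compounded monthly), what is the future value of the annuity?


Future value of an ordinary annuity: FV = PMT × ((1 + r)^n − 1) / r
Monthly rate r = 0.058/12 ≈ 0.00483333, n = 38
FV = $1,500.00 × ((1 + 0.058/12)^38 − 1) / (0.058/12)
FV = $1,500.00 × 41.603524
FV = $62,405.29

FV = PMT × ((1+r)^n - 1)/r = $62,405.29


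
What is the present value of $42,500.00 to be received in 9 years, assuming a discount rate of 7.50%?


Present value formula: PV = FV / (1 + r)^t
PV = $42,500.00 / (1 + 0.075)^9
PV = $42,500.00 / 1.9172387
PV = $22,167.30

PV = FV / (1 + r)^t = $22,167.30


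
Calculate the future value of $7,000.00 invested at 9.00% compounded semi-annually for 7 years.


Compound interest formula: A = P(1 + r/n)^(nt)
A = $7,000.00 × (1 + 0.09/2)^(2 × 7)
Growth factor: (1 + 0.09/2)^14 = 1.8519449
A = $7,000.00 × 1.8519449
A = $12,963.61

A = P(1 + r/n)^(nt) = $12,963.61


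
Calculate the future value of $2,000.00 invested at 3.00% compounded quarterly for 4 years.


Compound interest formula: A = P(1 + r/n)^(nt)
A = $2,000.00 × (1 + 0.03/4)^(4 × 4)
Growth factor: (1 + 0.03/4)^16 = 1.126992
A = $2,000.00 × 1.126992
A = $2,253.98

A = P(1 + r/n)^(nt) = $2,253.98


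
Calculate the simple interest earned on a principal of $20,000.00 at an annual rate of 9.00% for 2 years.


Simple interest formula: I = P × r × t
I = $20,000.00 × 0.09 × 2
I = $3,600.00

I = P × r × t = $3,600.00


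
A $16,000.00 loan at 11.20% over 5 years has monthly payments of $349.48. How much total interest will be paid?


Total paid over the life of the loan = PMT × n.
Total paid = $349.48 × 60 = $20,968.80
Total interest = total paid − principal = $20,968.80 − $16,000.00 = $4,968.80

Total interest = (PMT × n) - PV = $4,968.80


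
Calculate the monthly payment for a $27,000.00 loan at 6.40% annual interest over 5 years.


Loan payment formula: PMT = PV × r / (1 − (1 + r)^(−n))
Monthly rate r = 0.064/12 ≈ 0.00533333, n = 60 months
Denominator: 1 − (1 + 0.064/12)^(−60) = 0.273233
PMT = $27,000.00 × (0.064/12) / 0.273233
PMT = $527.02 per month

PMT = PV × r / (1-(1+r)^(-n)) = $527.02/month


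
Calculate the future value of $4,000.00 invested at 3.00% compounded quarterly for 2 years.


Compound interest formula: A = P(1 + r/n)^(nt)
A = $4,000.00 × (1 + 0.03/4)^(4 × 2)
Growth factor: (1 + 0.03/4)^8 = 1.061599
A = $4,000.00 × 1.061599
A = $4,246.40

A = P(1 + r/n)^(nt) = $4,246.40


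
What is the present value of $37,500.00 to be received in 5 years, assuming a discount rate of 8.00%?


Present value formula: PV = FV / (1 + r)^t
PV = $37,500.00 / (1 + 0.08)^5
PV = $37,500.00 / 1.469328
PV = $25,521.87

PV = FV / (1 + r)^t = $25,521.87


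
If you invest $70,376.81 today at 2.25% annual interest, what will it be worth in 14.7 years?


Future value formula: FV = PV × (1 + r)^t
FV = $70,376.81 × (1 + 0.0225)^14.7
FV = $70,376.81 × 1.386918
FV = $97,606.86

FV = PV × (1 + r)^t = $97,606.86


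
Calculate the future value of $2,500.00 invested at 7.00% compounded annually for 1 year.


Compound interest formula: A = P(1 + r/n)^(nt)
A = $2,500.00 × (1 + 0.07/1)^(1 × 1)
Growth factor: (1 + 0.07/1)^1 = 1.070000
A = $2,500.00 × 1.070000
A = $2,675.00

A = P(1 + r/n)^(nt) = $2,675.00


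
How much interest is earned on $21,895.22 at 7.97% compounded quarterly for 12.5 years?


Compound interest earned = final amount − principal.
A = P(1 + r/n)^(nt) = $21,895.22 × (1 + 0.0797/4)^(4 × 12.5) = $58,716.64
Interest = A − P = $58,716.64 − $21,895.22 = $36,821.42

Interest = A - P = $36,821.42


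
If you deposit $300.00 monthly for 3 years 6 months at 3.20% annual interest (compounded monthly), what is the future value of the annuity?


Future value of an ordinary annuity: FV = PMT × ((1 + r)^n − 1) / r
Monthly rate r = 0.032/12 ≈ 0.00266667, n = 42
FV = $300.00 × ((1 + 0.032/12)^42 − 1) / (0.032/12)
FV = $300.00 × 44.379802
FV = $13,313.94

FV = PMT × ((1+r)^n - 1)/r = $13,313.94


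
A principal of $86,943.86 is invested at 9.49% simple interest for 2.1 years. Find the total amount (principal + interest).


Total amount formula: A = P(1 + rt) = P + P·r·t
Interest: I = P × r × t = $86,943.86 × 0.0949 × 2.1 = $17,327.04
A = P + I = $86,943.86 + $17,327.04 = $104,270.90

A = P + I = P(1 + rt) = $104,270.90


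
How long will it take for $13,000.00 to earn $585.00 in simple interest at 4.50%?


Rearrange the simple interest formula for t:
I = P × r × t  ⇒  t = I / (P × r)
t = $585.00 / ($13,000.00 × 0.045)
t = 1

t = I/(P×r) = 1 year


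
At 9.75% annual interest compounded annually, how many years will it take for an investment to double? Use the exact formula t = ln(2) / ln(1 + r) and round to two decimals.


Doubling condition: (1 + r)^t = 2
Take ln of both sides: t × ln(1 + r) = ln(2)
t = ln(2) / ln(1 + r)
t = 0.693147 / 0.093035
t = 7.45

t = ln(2) / ln(1 + r) = 7.45 years


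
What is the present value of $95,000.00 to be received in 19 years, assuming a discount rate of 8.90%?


Present value formula: PV = FV / (1 + r)^t
PV = $95,000.00 / (1 + 0.089)^19
PV = $95,000.00 / 5.052772
PV = $18,801.56

PV = FV / (1 + r)^t = $18,801.56


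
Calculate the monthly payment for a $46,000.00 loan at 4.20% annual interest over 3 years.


Loan payment formula: PMT = PV × r / (1 − (1 + r)^(−n))
Monthly rate r = 0.042/12 = 0.0035, n = 36 months
Denominator: 1 − (1 + 0.042/12)^(−36) = 0.118191
PMT = $46,000.00 × (0.042/12) / 0.118191
PMT = $1,362.20 per month

PMT = PV × r / (1-(1+r)^(-n)) = $1,362.20/month


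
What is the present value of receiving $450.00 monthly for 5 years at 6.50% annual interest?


Present value of an ordinary annuity: PV = PMT × (1 − (1 + r)^(−n)) / r
Monthly rate r = 0.065/12 ≈ 0.00541667, n = 60
PV = $450.00 × (1 − (1 + 0.065/12)^(−60)) / (0.065/12)
PV = $450.00 × 51.108680
PV = $22,998.91

PV = PMT × (1-(1+r)^(-n))/r = $22,998.91


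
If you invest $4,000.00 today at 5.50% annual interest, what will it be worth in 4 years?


Future value formula: FV = PV × (1 + r)^t
FV = $4,000.00 × (1 + 0.055)^4
FV = $4,000.00 × 1.238825
FV = $4,955.30

FV = PV × (1 + r)^t = $4,955.30


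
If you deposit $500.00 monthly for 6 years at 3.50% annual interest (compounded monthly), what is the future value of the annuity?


Future value of an ordinary annuity: FV = PMT × ((1 + r)^n − 1) / r
Monthly rate r = 0.035/12 ≈ 0.00291667, n = 72
FV = $500.00 × ((1 + 0.035/12)^72 − 1) / (0.035/12)
FV = $500.00 × 79.988927
FV = $39,994.46

FV = PMT × ((1+r)^n - 1)/r = $39,994.46


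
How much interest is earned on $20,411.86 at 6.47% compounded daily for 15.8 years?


Compound interest earned = final amount − principal.
A = P(1 + r/n)^(nt) = $20,411.86 × (1 + 0.0647/365)^(365 × 15.8) = $56,729.00
Interest = A − P = $56,729.00 − $20,411.86 = $36,317.14

Interest = A - P = $36,317.14


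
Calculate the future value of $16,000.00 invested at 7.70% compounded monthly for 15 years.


Compound interest formula: A = P(1 + r/n)^(nt)
A = $16,000.00 × (1 + 0.077/12)^(12 × 15)
Growth factor: (1 + 0.077/12)^180 = 3.162333
A = $16,000.00 × 3.162333
A = $50,597.33

A = P(1 + r/n)^(nt) = $50,597.33


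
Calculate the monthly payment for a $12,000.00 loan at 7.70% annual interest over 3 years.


Loan payment formula: PMT = PV × r / (1 − (1 + r)^(−n))
Monthly rate r = 0.077/12 ≈ 0.00641667, n = 36 months
Denominator: 1 − (1 + 0.077/12)^(−36) = 0.205675
PMT = $12,000.00 × (0.077/12) / 0.205675
PMT = $374.38 per month

PMT = PV × r / (1-(1+r)^(-n)) = $374.38/month


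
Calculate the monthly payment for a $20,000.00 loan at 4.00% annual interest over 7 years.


Loan payment formula: PMT = PV × r / (1 − (1 + r)^(−n))
Monthly rate r = 0.04/12 ≈ 0.00333333, n = 84 months
Denominator: 1 − (1 + 0.04/12)^(−84) = 0.243864
PMT = $20,000.00 × (0.04/12) / 0.243864
PMT = $273.38 per month

PMT = PV × r / (1-(1+r)^(-n)) = $273.38/month


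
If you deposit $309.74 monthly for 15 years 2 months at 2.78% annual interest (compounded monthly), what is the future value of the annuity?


Future value of an ordinary annuity: FV = PMT × ((1 + r)^n − 1) / r
Monthly rate r = 0.0278/12 ≈ 0.00231667, n = 182
FV = $309.74 × ((1 + 0.0278/12)^182 − 1) / (0.0278/12)
FV = $309.74 × 226.060255
FV = $70,019.90

FV = PMT × ((1+r)^n - 1)/r = $70,019.90


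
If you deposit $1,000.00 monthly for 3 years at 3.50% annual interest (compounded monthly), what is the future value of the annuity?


Future value of an ordinary annuity: FV = PMT × ((1 + r)^n − 1) / r
Monthly rate r = 0.035/12 ≈ 0.00291667, n = 36
FV = $1,000.00 × ((1 + 0.035/12)^36 − 1) / (0.035/12)
FV = $1,000.00 × 37.899729
FV = $37,899.73

FV = PMT × ((1+r)^n - 1)/r = $37,899.73


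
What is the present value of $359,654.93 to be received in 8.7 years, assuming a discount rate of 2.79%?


Present value formula: PV = FV / (1 + r)^t
PV = $359,654.93 / (1 + 0.0279)^8.7
PV = $359,654.93 / 1.27049376
PV = $283,082.80

PV = FV / (1 + r)^t = $283,082.80


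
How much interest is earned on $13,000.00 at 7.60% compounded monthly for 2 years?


Compound interest earned = final amount − principal.
A = P(1 + r/n)^(nt) = $13,000.00 × (1 + 0.076/12)^(12 × 2) = $15,126.83
Interest = A − P = $15,126.83 − $13,000.00 = $2,126.83

Interest = A - P = $2,126.83


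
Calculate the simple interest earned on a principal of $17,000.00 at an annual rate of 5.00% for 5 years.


Simple interest formula: I = P × r × t
I = $17,000.00 × 0.05 × 5
I = $4,250.00

I = P × r × t = $4,250.00


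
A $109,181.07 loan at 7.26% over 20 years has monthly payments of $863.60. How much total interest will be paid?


Total paid over the life of the loan = PMT × n.
Total paid = $863.60 × 240 = $207,264.00
Total interest = total paid − principal = $207,264.00 − $109,181.07 = $98,082.93

Total interest = (PMT × n) - PV = $98,082.93


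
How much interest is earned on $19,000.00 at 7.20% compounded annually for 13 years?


Compound interest earned = final amount − principal.
A = P(1 + r/n)^(nt) = $19,000.00 × (1 + 0.072/1)^(1 × 13) = $46,912.20
Interest = A − P = $46,912.20 − $19,000.00 = $27,912.20

Interest = A - P = $27,912.20


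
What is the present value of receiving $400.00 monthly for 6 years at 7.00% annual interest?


Present value of an ordinary annuity: PV = PMT × (1 − (1 + r)^(−n)) / r
Monthly rate r = 0.07/12 ≈ 0.00583333, n = 72
PV = $400.00 × (1 − (1 + 0.07/12)^(−72)) / (0.07/12)
PV = $400.00 × 58.654444
PV = $23,461.78

PV = PMT × (1-(1+r)^(-n))/r = $23,461.78


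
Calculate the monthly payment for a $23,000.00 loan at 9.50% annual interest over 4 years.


Loan payment formula: PMT = PV × r / (1 − (1 + r)^(−n))
Monthly rate r = 0.095/12 ≈ 0.00791667, n = 48 months
Denominator: 1 − (1 + 0.095/12)^(−48) = 0.315115
PMT = $23,000.00 × (0.095/12) / 0.315115
PMT = $577.83 per month

PMT = PV × r / (1-(1+r)^(-n)) = $577.83/month


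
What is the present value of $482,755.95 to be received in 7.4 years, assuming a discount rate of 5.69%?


Present value formula: PV = FV / (1 + r)^t
PV = $482,755.95 / (1 + 0.0569)^7.4
PV = $482,755.95 / 1.50608972
PV = $320,535.98

PV = FV / (1 + r)^t = $320,535.98


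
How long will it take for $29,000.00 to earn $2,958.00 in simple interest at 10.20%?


Rearrange the simple interest formula for t:
I = P × r × t  ⇒  t = I / (P × r)
t = $2,958.00 / ($29,000.00 × 0.102)
t = 1

t = I/(P×r) = 1 year


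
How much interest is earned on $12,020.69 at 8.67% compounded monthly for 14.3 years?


Compound interest earned = final amount − principal.
A = P(1 + r/n)^(nt) = $12,020.69 × (1 + 0.0867/12)^(12 × 14.3) = $41,346.26
Interest = A − P = $41,346.26 − $12,020.69 = $29,325.57

Interest = A - P = $29,325.57


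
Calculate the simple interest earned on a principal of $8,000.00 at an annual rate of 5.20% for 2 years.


Simple interest formula: I = P × r × t
I = $8,000.00 × 0.052 × 2
I = $832.00

I = P × r × t = $832.00


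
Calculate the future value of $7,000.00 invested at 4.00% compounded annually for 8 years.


Compound interest formula: A = P(1 + r/n)^(nt)
A = $7,000.00 × (1 + 0.04/1)^(1 × 8)
Growth factor: (1 + 0.04/1)^8 = 1.368569
A = $7,000.00 × 1.368569
A = $9,579.98

A = P(1 + r/n)^(nt) = $9,579.98


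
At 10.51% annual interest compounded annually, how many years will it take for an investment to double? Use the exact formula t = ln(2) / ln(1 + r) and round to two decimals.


Doubling condition: (1 + r)^t = 2
Take ln of both sides: t × ln(1 + r) = ln(2)
t = ln(2) / ln(1 + r)
t = 0.693147 / 0.099936
t = 6.94

t = ln(2) / ln(1 + r) = 6.94 years


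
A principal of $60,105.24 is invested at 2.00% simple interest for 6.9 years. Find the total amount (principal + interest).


Total amount formula: A = P(1 + rt) = P + P·r·t
Interest: I = P × r × t = $60,105.24 × 0.02 × 6.9 = $8,294.52
A = P + I = $60,105.24 + $8,294.52 = $68,399.76

A = P + I = P(1 + rt) = $68,399.76


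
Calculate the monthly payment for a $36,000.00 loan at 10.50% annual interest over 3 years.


Loan payment formula: PMT = PV × r / (1 − (1 + r)^(−n))
Monthly rate r = 0.105/12 = 0.00875, n = 36 months
Denominator: 1 − (1 + 0.105/12)^(−36) = 0.269211
PMT = $36,000.00 × (0.105/12) / 0.269211
PMT = $1,170.09 per month

PMT = PV × r / (1-(1+r)^(-n)) = $1,170.09/month


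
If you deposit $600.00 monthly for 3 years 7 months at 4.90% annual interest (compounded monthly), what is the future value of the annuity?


Future value of an ordinary annuity: FV = PMT × ((1 + r)^n − 1) / r
Monthly rate r = 0.049/12 ≈ 0.00408333, n = 43
FV = $600.00 × ((1 + 0.049/12)^43 − 1) / (0.049/12)
FV = $600.00 × 46.901696
FV = $28,141.02

FV = PMT × ((1+r)^n - 1)/r = $28,141.02


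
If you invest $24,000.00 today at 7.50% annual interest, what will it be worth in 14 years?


Future value formula: FV = PV × (1 + r)^t
FV = $24,000.00 × (1 + 0.075)^14
FV = $24,000.00 × 2.752444
FV = $66,058.66

FV = PV × (1 + r)^t = $66,058.66


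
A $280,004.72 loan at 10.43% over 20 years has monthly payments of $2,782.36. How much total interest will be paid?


Total paid over the life of the loan = PMT × n.
Total paid = $2,782.36 × 240 = $667,766.40
Total interest = total paid − principal = $667,766.40 − $280,004.72 = $387,761.68

Total interest = (PMT × n) - PV = $387,761.68


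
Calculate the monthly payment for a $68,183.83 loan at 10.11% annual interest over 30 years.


Loan payment formula: PMT = PV × r / (1 − (1 + r)^(−n))
Monthly rate r = 0.1011/12 = 0.008425, n = 360 months
Denominator: 1 − (1 + 0.1011/12)^(−360) = 0.951213
PMT = $68,183.83 × (0.1011/12) / 0.951213
PMT = $603.91 per month

PMT = PV × r / (1-(1+r)^(-n)) = $603.91/month


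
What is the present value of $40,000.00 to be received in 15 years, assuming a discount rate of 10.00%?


Present value formula: PV = FV / (1 + r)^t
PV = $40,000.00 / (1 + 0.1)^15
PV = $40,000.00 / 4.177248
PV = $9,575.68

PV = FV / (1 + r)^t = $9,575.68


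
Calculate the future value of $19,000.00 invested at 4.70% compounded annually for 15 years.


Compound interest formula: A = P(1 + r/n)^(nt)
A = $19,000.00 × (1 + 0.047/1)^(1 × 15)
Growth factor: (1 + 0.047/1)^15 = 1.99159132
A = $19,000.00 × 1.99159132
A = $37,840.24

A = P(1 + r/n)^(nt) = $37,840.24


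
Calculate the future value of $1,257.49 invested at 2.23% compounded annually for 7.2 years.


Compound interest formula: A = P(1 + r/n)^(nt)
A = $1,257.49 × (1 + 0.0223/1)^(1 × 7.2)
Growth factor: (1 + 0.0223/1)^7.2 = 1.172099
A = $1,257.49 × 1.172099
A = $1,473.90

A = P(1 + r/n)^(nt) = $1,473.90


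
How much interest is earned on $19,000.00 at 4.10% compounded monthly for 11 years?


Compound interest earned = final amount − principal.
A = P(1 + r/n)^(nt) = $19,000.00 × (1 + 0.041/12)^(12 × 11) = $29,804.82
Interest = A − P = $29,804.82 − $19,000.00 = $10,804.82

Interest = A - P = $10,804.82


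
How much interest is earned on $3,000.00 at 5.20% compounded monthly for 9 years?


Compound interest earned = final amount − principal.
A = P(1 + r/n)^(nt) = $3,000.00 × (1 + 0.052/12)^(12 × 9) = $4,785.55
Interest = A − P = $4,785.55 − $3,000.00 = $1,785.55

Interest = A - P = $1,785.55


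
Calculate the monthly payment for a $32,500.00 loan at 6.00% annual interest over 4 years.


Loan payment formula: PMT = PV × r / (1 − (1 + r)^(−n))
Monthly rate r = 0.06/12 = 0.005, n = 48 months
Denominator: 1 − (1 + 0.06/12)^(−48) = 0.212902
PMT = $32,500.00 × (0.06/12) / 0.212902
PMT = $763.26 per month

PMT = PV × r / (1-(1+r)^(-n)) = $763.26/month


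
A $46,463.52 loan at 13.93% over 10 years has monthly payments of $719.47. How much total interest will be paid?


Total paid over the life of the loan = PMT × n.
Total paid = $719.47 × 120 = $86,336.40
Total interest = total paid − principal = $86,336.40 − $46,463.52 = $39,872.88

Total interest = (PMT × n) - PV = $39,872.88


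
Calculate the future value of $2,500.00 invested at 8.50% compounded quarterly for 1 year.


Compound interest formula: A = P(1 + r/n)^(nt)
A = $2,500.00 × (1 + 0.085/4)^(4 × 1)
Growth factor: (1 + 0.085/4)^4 = 1.087748
A = $2,500.00 × 1.087748
A = $2,719.37

A = P(1 + r/n)^(nt) = $2,719.37


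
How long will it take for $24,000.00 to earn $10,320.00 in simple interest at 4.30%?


Rearrange the simple interest formula for t:
I = P × r × t  ⇒  t = I / (P × r)
t = $10,320.00 / ($24,000.00 × 0.043)
t = 10

t = I/(P×r) = 10 years


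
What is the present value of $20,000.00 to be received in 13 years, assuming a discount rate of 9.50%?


Present value formula: PV = FV / (1 + r)^t
PV = $20,000.00 / (1 + 0.095)^13
PV = $20,000.00 / 3.253745
PV = $6,146.76

PV = FV / (1 + r)^t = $6,146.76


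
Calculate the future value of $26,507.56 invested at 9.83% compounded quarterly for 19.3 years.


Compound interest formula: A = P(1 + r/n)^(nt)
A = $26,507.56 × (1 + 0.0983/4)^(4 × 19.3)
Growth factor: (1 + 0.0983/4)^77.2 = 6.5159518
A = $26,507.56 × 6.5159518
A = $172,721.98

A = P(1 + r/n)^(nt) = $172,721.98


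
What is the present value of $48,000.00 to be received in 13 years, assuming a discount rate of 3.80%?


Present value formula: PV = FV / (1 + r)^t
PV = $48,000.00 / (1 + 0.038)^13
PV = $48,000.00 / 1.6239236
PV = $29,558.04

PV = FV / (1 + r)^t = $29,558.04


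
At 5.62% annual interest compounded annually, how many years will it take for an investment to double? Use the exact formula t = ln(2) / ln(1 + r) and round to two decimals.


Doubling condition: (1 + r)^t = 2
Take ln of both sides: t × ln(1 + r) = ln(2)
t = ln(2) / ln(1 + r)
t = 0.693147 / 0.054678
t = 12.68

t = ln(2) / ln(1 + r) = 12.68 years


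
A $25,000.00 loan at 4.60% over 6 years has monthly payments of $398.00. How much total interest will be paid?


Total paid over the life of the loan = PMT × n.
Total paid = $398.00 × 72 = $28,656.00
Total interest = total paid − principal = $28,656.00 − $25,000.00 = $3,656.00

Total interest = (PMT × n) - PV = $3,656.00


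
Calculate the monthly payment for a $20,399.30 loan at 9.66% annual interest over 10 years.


Loan payment formula: PMT = PV × r / (1 − (1 + r)^(−n))
Monthly rate r = 0.0966/12 = 0.00805, n = 120 months
Denominator: 1 − (1 + 0.0966/12)^(−120) = 0.617923
PMT = $20,399.30 × (0.0966/12) / 0.617923
PMT = $265.75 per month

PMT = PV × r / (1-(1+r)^(-n)) = $265.75/month


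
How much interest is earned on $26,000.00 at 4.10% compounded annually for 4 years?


Compound interest earned = final amount − principal.
A = P(1 + r/n)^(nt) = $26,000.00 × (1 + 0.041/1)^(1 × 4) = $30,533.48
Interest = A − P = $30,533.48 − $26,000.00 = $4,533.48

Interest = A - P = $4,533.48


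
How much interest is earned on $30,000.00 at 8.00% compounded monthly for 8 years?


Compound interest earned = final amount − principal.
A = P(1 + r/n)^(nt) = $30,000.00 × (1 + 0.08/12)^(12 × 8) = $56,773.72
Interest = A − P = $56,773.72 − $30,000.00 = $26,773.72

Interest = A - P = $26,773.72


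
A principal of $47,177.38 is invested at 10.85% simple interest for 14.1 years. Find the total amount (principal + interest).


Total amount formula: A = P(1 + rt) = P + P·r·t
Interest: I = P × r × t = $47,177.38 × 0.1085 × 14.1 = $72,174.31
A = P + I = $47,177.38 + $72,174.31 = $119,351.69

A = P + I = P(1 + rt) = $119,351.69


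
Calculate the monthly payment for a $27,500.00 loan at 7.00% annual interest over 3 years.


Loan payment formula: PMT = PV × r / (1 − (1 + r)^(−n))
Monthly rate r = 0.07/12 ≈ 0.00583333, n = 36 months
Denominator: 1 − (1 + 0.07/12)^(−36) = 0.188921
PMT = $27,500.00 × (0.07/12) / 0.188921
PMT = $849.12 per month

PMT = PV × r / (1-(1+r)^(-n)) = $849.12/month


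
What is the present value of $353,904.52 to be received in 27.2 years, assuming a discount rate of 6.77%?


Present value formula: PV = FV / (1 + r)^t
PV = $353,904.52 / (1 + 0.0677)^27.2
PV = $353,904.52 / 5.940451
PV = $59,575.36

PV = FV / (1 + r)^t = $59,575.36


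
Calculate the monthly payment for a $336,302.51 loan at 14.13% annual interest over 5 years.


Loan payment formula: PMT = PV × r / (1 − (1 + r)^(−n))
Monthly rate r = 0.1413/12 = 0.011775, n = 60 months
Denominator: 1 − (1 + 0.1413/12)^(−60) = 0.5045916
PMT = $336,302.51 × (0.1413/12) / 0.5045916
PMT = $7,847.86 per month

PMT = PV × r / (1-(1+r)^(-n)) = $7,847.86/month


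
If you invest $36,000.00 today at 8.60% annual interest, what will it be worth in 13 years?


Future value formula: FV = PV × (1 + r)^t
FV = $36,000.00 × (1 + 0.086)^13
FV = $36,000.00 × 2.9227235
FV = $105,218.05

FV = PV × (1 + r)^t = $105,218.05


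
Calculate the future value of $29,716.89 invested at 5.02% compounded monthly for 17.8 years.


Compound interest formula: A = P(1 + r/n)^(nt)
A = $29,716.89 × (1 + 0.0502/12)^(12 × 17.8)
Growth factor: (1 + 0.0502/12)^213.6 = 2.4392635
A = $29,716.89 × 2.4392635
A = $72,487.33

A = P(1 + r/n)^(nt) = $72,487.33


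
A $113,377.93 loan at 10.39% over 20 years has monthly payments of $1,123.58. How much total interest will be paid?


Total paid over the life of the loan = PMT × n.
Total paid = $1,123.58 × 240 = $269,659.20
Total interest = total paid − principal = $269,659.20 − $113,377.93 = $156,281.27

Total interest = (PMT × n) - PV = $156,281.27


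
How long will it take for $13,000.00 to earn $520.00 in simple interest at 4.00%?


Rearrange the simple interest formula for t:
I = P × r × t  ⇒  t = I / (P × r)
t = $520.00 / ($13,000.00 × 0.04)
t = 1

t = I/(P×r) = 1 year


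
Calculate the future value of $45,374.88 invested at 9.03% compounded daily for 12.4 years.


Compound interest formula: A = P(1 + r/n)^(nt)
A = $45,374.88 × (1 + 0.0903/365)^(365 × 12.4)
Growth factor: (1 + 0.0903/365)^4526 = 3.063572
A = $45,374.88 × 3.063572
A = $139,009.21

A = P(1 + r/n)^(nt) = $139,009.21


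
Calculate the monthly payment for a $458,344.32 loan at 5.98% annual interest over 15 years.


Loan payment formula: PMT = PV × r / (1 − (1 + r)^(−n))
Monthly rate r = 0.0598/12 ≈ 0.00498333, n = 180 months
Denominator: 1 − (1 + 0.0598/12)^(−180) = 0.591299
PMT = $458,344.32 × (0.0598/12) / 0.591299
PMT = $3,862.82 per month

PMT = PV × r / (1-(1+r)^(-n)) = $3,862.82/month


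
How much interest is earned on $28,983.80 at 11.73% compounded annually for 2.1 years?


Compound interest earned = final amount − principal.
A = P(1 + r/n)^(nt) = $28,983.80 × (1 + 0.1173/1)^(1 × 2.1) = $36,585.74
Interest = A − P = $36,585.74 − $28,983.80 = $7,601.94

Interest = A - P = $7,601.94


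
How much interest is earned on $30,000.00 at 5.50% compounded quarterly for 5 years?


Compound interest earned = final amount − principal.
A = P(1 + r/n)^(nt) = $30,000.00 × (1 + 0.055/4)^(4 × 5) = $39,422.00
Interest = A − P = $39,422.00 − $30,000.00 = $9,422.00

Interest = A - P = $9,422.00


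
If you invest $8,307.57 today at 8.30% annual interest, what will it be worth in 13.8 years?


Future value formula: FV = PV × (1 + r)^t
FV = $8,307.57 × (1 + 0.083)^13.8
FV = $8,307.57 × 3.005195
FV = $24,965.87

FV = PV × (1 + r)^t = $24,965.87


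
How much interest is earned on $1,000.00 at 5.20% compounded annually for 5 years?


Compound interest earned = final amount − principal.
A = P(1 + r/n)^(nt) = $1,000.00 × (1 + 0.052/1)^(1 × 5) = $1,288.48
Interest = A − P = $1,288.48 − $1,000.00 = $288.48

Interest = A - P = $288.48


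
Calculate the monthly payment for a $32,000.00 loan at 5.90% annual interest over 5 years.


Loan payment formula: PMT = PV × r / (1 − (1 + r)^(−n))
Monthly rate r = 0.059/12 ≈ 0.00491667, n = 60 months
Denominator: 1 − (1 + 0.059/12)^(−60) = 0.254930
PMT = $32,000.00 × (0.059/12) / 0.254930
PMT = $617.16 per month

PMT = PV × r / (1-(1+r)^(-n)) = $617.16/month


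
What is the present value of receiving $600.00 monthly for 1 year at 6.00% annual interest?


Present value of an ordinary annuity: PV = PMT × (1 − (1 + r)^(−n)) / r
Monthly rate r = 0.06/12 = 0.005, n = 12
PV = $600.00 × (1 − (1 + 0.06/12)^(−12)) / (0.06/12)
PV = $600.00 × 11.618932
PV = $6,971.36

PV = PMT × (1-(1+r)^(-n))/r = $6,971.36


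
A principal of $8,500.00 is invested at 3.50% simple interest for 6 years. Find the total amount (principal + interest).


Total amount formula: A = P(1 + rt) = P + P·r·t
Interest: I = P × r × t = $8,500.00 × 0.035 × 6 = $1,785.00
A = P + I = $8,500.00 + $1,785.00 = $10,285.00

A = P + I = P(1 + rt) = $10,285.00


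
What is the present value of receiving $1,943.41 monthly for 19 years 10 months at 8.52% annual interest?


Present value of an ordinary annuity: PV = PMT × (1 − (1 + r)^(−n)) / r
Monthly rate r = 0.0852/12 = 0.0071, n = 238
PV = $1,943.41 × (1 − (1 + 0.0852/12)^(−238)) / (0.0852/12)
PV = $1,943.41 × 114.695545
PV = $222,900.47

PV = PMT × (1-(1+r)^(-n))/r = $222,900.47


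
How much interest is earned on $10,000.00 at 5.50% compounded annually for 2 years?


Compound interest earned = final amount − principal.
A = P(1 + r/n)^(nt) = $10,000.00 × (1 + 0.055/1)^(1 × 2) = $11,130.25
Interest = A − P = $11,130.25 − $10,000.00 = $1,130.25

Interest = A - P = $1,130.25


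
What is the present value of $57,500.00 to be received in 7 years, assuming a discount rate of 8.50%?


Present value formula: PV = FV / (1 + r)^t
PV = $57,500.00 / (1 + 0.085)^7
PV = $57,500.00 / 1.770142
PV = $32,483.27

PV = FV / (1 + r)^t = $32,483.27


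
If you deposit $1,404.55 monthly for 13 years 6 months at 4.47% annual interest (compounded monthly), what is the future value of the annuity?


Future value of an ordinary annuity: FV = PMT × ((1 + r)^n − 1) / r
Monthly rate r = 0.0447/12 = 0.003725, n = 162
FV = $1,404.55 × ((1 + 0.0447/12)^162 − 1) / (0.0447/12)
FV = $1,404.55 × 221.843544
FV = $311,590.35

FV = PMT × ((1+r)^n - 1)/r = $311,590.35


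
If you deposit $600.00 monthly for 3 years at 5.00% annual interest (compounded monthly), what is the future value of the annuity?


Future value of an ordinary annuity: FV = PMT × ((1 + r)^n − 1) / r
Monthly rate r = 0.05/12 ≈ 0.00416667, n = 36
FV = $600.00 × ((1 + 0.05/12)^36 − 1) / (0.05/12)
FV = $600.00 × 38.753336
FV = $23,252.00

FV = PMT × ((1+r)^n - 1)/r = $23,252.00


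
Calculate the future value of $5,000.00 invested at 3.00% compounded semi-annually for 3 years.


Compound interest formula: A = P(1 + r/n)^(nt)
A = $5,000.00 × (1 + 0.03/2)^(2 × 3)
Growth factor: (1 + 0.03/2)^6 = 1.0934433
A = $5,000.00 × 1.0934433
A = $5,467.22

A = P(1 + r/n)^(nt) = $5,467.22


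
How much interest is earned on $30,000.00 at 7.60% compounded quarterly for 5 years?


Compound interest earned = final amount − principal.
A = P(1 + r/n)^(nt) = $30,000.00 × (1 + 0.076/4)^(4 × 5) = $43,712.43
Interest = A − P = $43,712.43 − $30,000.00 = $13,712.43

Interest = A - P = $13,712.43


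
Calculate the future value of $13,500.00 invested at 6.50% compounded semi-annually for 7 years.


Compound interest formula: A = P(1 + r/n)^(nt)
A = $13,500.00 × (1 + 0.065/2)^(2 × 7)
Growth factor: (1 + 0.065/2)^14 = 1.5648072
A = $13,500.00 × 1.5648072
A = $21,124.90

A = P(1 + r/n)^(nt) = $21,124.90


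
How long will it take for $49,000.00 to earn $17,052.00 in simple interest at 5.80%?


Rearrange the simple interest formula for t:
I = P × r × t  ⇒  t = I / (P × r)
t = $17,052.00 / ($49,000.00 × 0.058)
t = 6

t = I/(P×r) = 6 years


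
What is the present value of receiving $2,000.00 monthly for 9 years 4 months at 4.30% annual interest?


Present value of an ordinary annuity: PV = PMT × (1 − (1 + r)^(−n)) / r
Monthly rate r = 0.043/12 ≈ 0.00358333, n = 112
PV = $2,000.00 × (1 − (1 + 0.043/12)^(−112)) / (0.043/12)
PV = $2,000.00 × 92.118904
PV = $184,237.81

PV = PMT × (1-(1+r)^(-n))/r = $184,237.81


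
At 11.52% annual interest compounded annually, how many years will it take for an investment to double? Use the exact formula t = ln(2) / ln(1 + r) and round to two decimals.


Doubling condition: (1 + r)^t = 2
Take ln of both sides: t × ln(1 + r) = ln(2)
t = ln(2) / ln(1 + r)
t = 0.693147 / 0.109034
t = 6.36

t = ln(2) / ln(1 + r) = 6.36 years


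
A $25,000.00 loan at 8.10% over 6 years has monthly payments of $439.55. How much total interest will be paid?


Total paid over the life of the loan = PMT × n.
Total paid = $439.55 × 72 = $31,647.60
Total interest = total paid − principal = $31,647.60 − $25,000.00 = $6,647.60

Total interest = (PMT × n) - PV = $6,647.60


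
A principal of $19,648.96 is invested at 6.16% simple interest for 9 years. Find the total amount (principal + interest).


Total amount formula: A = P(1 + rt) = P + P·r·t
Interest: I = P × r × t = $19,648.96 × 0.0616 × 9 = $10,893.38
A = P + I = $19,648.96 + $10,893.38 = $30,542.34

A = P + I = P(1 + rt) = $30,542.34


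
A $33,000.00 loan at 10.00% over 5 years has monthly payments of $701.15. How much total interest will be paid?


Total paid over the life of the loan = PMT × n.
Total paid = $701.15 × 60 = $42,069.00
Total interest = total paid − principal = $42,069.00 − $33,000.00 = $9,069.00

Total interest = (PMT × n) - PV = $9,069.00


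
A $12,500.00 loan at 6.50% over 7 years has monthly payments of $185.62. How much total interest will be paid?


Total paid over the life of the loan = PMT × n.
Total paid = $185.62 × 84 = $15,592.08
Total interest = total paid − principal = $15,592.08 − $12,500.00 = $3,092.08

Total interest = (PMT × n) - PV = $3,092.08


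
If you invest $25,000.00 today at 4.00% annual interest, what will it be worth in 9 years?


Future value formula: FV = PV × (1 + r)^t
FV = $25,000.00 × (1 + 0.04)^9
FV = $25,000.00 × 1.423312
FV = $35,582.80

FV = PV × (1 + r)^t = $35,582.80
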